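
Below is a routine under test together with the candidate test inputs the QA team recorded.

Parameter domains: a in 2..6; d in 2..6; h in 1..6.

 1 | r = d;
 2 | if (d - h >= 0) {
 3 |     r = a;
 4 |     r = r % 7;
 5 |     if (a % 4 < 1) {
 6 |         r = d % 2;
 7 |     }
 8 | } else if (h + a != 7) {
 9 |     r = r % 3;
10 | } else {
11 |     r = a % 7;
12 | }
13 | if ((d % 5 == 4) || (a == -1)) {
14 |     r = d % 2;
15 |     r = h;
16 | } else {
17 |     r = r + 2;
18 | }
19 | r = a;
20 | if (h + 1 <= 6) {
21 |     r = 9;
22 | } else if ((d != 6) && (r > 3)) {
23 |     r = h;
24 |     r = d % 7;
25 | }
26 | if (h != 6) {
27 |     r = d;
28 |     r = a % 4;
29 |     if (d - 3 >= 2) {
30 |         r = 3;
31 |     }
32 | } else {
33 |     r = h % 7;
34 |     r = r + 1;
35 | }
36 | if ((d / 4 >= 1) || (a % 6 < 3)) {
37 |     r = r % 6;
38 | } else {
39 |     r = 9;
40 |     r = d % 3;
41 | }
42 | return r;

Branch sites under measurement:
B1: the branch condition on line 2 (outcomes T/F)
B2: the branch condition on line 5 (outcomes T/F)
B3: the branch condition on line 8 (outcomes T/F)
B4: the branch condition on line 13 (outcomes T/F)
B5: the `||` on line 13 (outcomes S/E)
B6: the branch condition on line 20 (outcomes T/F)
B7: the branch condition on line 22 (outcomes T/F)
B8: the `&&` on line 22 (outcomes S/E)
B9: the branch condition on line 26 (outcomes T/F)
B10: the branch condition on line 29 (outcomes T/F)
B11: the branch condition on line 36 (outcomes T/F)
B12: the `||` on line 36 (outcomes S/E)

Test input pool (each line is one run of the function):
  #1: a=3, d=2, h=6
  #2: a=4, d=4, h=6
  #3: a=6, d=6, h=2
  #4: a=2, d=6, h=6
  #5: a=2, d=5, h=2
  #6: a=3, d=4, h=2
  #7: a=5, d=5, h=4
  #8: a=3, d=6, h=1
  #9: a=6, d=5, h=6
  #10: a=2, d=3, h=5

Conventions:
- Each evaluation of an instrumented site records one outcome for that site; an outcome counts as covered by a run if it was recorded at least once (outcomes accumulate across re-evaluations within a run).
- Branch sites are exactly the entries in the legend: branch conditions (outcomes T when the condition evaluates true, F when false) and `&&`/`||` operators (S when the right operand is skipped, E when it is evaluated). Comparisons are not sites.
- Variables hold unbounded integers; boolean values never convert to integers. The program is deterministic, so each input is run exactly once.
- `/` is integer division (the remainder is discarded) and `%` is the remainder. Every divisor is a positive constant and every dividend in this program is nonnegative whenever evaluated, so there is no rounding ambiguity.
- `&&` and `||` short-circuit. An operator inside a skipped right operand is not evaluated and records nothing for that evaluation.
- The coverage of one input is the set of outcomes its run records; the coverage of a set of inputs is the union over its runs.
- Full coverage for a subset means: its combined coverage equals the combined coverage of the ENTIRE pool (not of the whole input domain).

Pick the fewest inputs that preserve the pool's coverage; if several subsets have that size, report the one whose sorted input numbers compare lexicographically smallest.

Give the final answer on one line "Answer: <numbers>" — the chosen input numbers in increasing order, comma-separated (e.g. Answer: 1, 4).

test 1 (a=3, d=2, h=6) fires B1->F, B3->T, B5->E, B4->F, B6->F, B8->E, B7->F, B9->F, B12->E, B11->F; hits B1=F, B3=T, B4=F, B5=E, B6=F, B7=F, B8=E, B9=F, B11=F, B12=E
test 2 (a=4, d=4, h=6) fires B1->F, B3->T, B5->S, B4->T, B6->F, B8->E, B7->T, B9->F, B12->S, B11->T; hits B1=F, B3=T, B4=T, B5=S, B6=F, B7=T, B8=E, B9=F, B11=T, B12=S
test 3 (a=6, d=6, h=2) fires B1->T, B2->F, B5->E, B4->F, B6->T, B9->T, B10->T, B12->S, B11->T; hits B1=T, B2=F, B4=F, B5=E, B6=T, B9=T, B10=T, B11=T, B12=S
test 4 (a=2, d=6, h=6) fires B1->T, B2->F, B5->E, B4->F, B6->F, B8->S, B7->F, B9->F, B12->S, B11->T; hits B1=T, B2=F, B4=F, B5=E, B6=F, B7=F, B8=S, B9=F, B11=T, B12=S
test 5 (a=2, d=5, h=2) fires B1->T, B2->F, B5->E, B4->F, B6->T, B9->T, B10->T, B12->S, B11->T; hits B1=T, B2=F, B4=F, B5=E, B6=T, B9=T, B10=T, B11=T, B12=S
test 6 (a=3, d=4, h=2) fires B1->T, B2->F, B5->S, B4->T, B6->T, B9->T, B10->F, B12->S, B11->T; hits B1=T, B2=F, B4=T, B5=S, B6=T, B9=T, B10=F, B11=T, B12=S
test 7 (a=5, d=5, h=4) fires B1->T, B2->F, B5->E, B4->F, B6->T, B9->T, B10->T, B12->S, B11->T; hits B1=T, B2=F, B4=F, B5=E, B6=T, B9=T, B10=T, B11=T, B12=S
test 8 (a=3, d=6, h=1) fires B1->T, B2->F, B5->E, B4->F, B6->T, B9->T, B10->T, B12->S, B11->T; hits B1=T, B2=F, B4=F, B5=E, B6=T, B9=T, B10=T, B11=T, B12=S
test 9 (a=6, d=5, h=6) fires B1->F, B3->T, B5->E, B4->F, B6->F, B8->E, B7->T, B9->F, B12->S, B11->T; hits B1=F, B3=T, B4=F, B5=E, B6=F, B7=T, B8=E, B9=F, B11=T, B12=S
test 10 (a=2, d=3, h=5) fires B1->F, B3->F, B5->E, B4->F, B6->T, B9->T, B10->F, B12->E, B11->T; hits B1=F, B3=F, B4=F, B5=E, B6=T, B9=T, B10=F, B11=T, B12=E
pool-wide coverage (23 outcomes): B1=T, B1=F, B2=F, B3=T, B3=F, B4=T, B4=F, B5=S, B5=E, B6=T, B6=F, B7=T, B7=F, B8=S, B8=E, B9=T, B9=F, B10=T, B10=F, B11=T, B11=F, B12=S, B12=E
no size-1 subset reaches all 23 outcomes (best union: 10/23)
no size-2 subset reaches all 23 outcomes (best union: 19/23)
no size-3 subset reaches all 23 outcomes (best union: 21/23)
no size-4 subset reaches all 23 outcomes (best union: 22/23)
the canonical winner is {1, 2, 3, 4, 10}: size 5, full 23-outcome coverage, earliest index list among size-5 covers

Answer: 1, 2, 3, 4, 10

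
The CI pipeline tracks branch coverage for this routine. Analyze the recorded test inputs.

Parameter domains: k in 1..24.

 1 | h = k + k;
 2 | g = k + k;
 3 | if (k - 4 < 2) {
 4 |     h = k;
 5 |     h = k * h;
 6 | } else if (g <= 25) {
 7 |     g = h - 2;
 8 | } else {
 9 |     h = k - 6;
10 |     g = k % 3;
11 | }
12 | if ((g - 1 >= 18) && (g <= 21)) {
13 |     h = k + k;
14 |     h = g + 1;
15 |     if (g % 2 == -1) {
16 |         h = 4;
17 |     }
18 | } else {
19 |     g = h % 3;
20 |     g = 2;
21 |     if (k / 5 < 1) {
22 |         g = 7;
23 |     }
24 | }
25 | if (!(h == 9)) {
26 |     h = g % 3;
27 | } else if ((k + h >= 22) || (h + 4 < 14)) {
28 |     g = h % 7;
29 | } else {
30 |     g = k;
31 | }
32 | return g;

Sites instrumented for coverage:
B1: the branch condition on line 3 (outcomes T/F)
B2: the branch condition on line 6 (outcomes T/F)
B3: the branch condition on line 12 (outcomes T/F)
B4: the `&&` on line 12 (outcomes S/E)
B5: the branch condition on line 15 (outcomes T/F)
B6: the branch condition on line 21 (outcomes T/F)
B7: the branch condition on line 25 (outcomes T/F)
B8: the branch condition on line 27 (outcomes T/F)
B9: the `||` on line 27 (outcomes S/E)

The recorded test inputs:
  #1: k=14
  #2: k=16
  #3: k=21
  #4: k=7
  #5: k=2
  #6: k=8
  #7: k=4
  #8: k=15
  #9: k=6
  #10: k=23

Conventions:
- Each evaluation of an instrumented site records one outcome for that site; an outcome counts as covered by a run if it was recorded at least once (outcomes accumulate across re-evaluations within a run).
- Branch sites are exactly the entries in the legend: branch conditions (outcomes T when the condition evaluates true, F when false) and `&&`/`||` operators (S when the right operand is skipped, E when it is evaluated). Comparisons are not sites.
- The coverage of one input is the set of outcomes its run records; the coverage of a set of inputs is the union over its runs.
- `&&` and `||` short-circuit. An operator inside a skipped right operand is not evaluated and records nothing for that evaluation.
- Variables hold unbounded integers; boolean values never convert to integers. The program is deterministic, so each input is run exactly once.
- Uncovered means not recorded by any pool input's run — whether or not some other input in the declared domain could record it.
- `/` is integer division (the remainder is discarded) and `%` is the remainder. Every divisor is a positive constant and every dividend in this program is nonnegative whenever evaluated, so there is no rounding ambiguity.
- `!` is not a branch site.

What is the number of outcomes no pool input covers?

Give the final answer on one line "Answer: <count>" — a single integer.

#1 (k=14) -> B1->F, B2->F, B4->S, B3->F, B6->F, B7->T; covered: B1=F, B2=F, B3=F, B4=S, B6=F, B7=T
#2 (k=16) -> B1->F, B2->F, B4->S, B3->F, B6->F, B7->T; covered: B1=F, B2=F, B3=F, B4=S, B6=F, B7=T
#3 (k=21) -> B1->F, B2->F, B4->S, B3->F, B6->F, B7->T; covered: B1=F, B2=F, B3=F, B4=S, B6=F, B7=T
#4 (k=7) -> B1->F, B2->T, B4->S, B3->F, B6->F, B7->T; covered: B1=F, B2=T, B3=F, B4=S, B6=F, B7=T
#5 (k=2) -> B1->T, B4->S, B3->F, B6->T, B7->T; covered: B1=T, B3=F, B4=S, B6=T, B7=T
#6 (k=8) -> B1->F, B2->T, B4->S, B3->F, B6->F, B7->T; covered: B1=F, B2=T, B3=F, B4=S, B6=F, B7=T
#7 (k=4) -> B1->T, B4->S, B3->F, B6->T, B7->T; covered: B1=T, B3=F, B4=S, B6=T, B7=T
#8 (k=15) -> B1->F, B2->F, B4->S, B3->F, B6->F, B7->F, B9->S, B8->T; covered: B1=F, B2=F, B3=F, B4=S, B6=F, B7=F, B8=T, B9=S
#9 (k=6) -> B1->F, B2->T, B4->S, B3->F, B6->F, B7->T; covered: B1=F, B2=T, B3=F, B4=S, B6=F, B7=T
#10 (k=23) -> B1->F, B2->F, B4->S, B3->F, B6->F, B7->T; covered: B1=F, B2=F, B3=F, B4=S, B6=F, B7=T
union over the pool: B1=T, B1=F, B2=T, B2=F, B3=F, B4=S, B6=T, B6=F, B7=T, B7=F, B8=T, B9=S
uncovered (6 of 18): B3=T, B4=E, B5=T, B5=F, B8=F, B9=E

Answer: 6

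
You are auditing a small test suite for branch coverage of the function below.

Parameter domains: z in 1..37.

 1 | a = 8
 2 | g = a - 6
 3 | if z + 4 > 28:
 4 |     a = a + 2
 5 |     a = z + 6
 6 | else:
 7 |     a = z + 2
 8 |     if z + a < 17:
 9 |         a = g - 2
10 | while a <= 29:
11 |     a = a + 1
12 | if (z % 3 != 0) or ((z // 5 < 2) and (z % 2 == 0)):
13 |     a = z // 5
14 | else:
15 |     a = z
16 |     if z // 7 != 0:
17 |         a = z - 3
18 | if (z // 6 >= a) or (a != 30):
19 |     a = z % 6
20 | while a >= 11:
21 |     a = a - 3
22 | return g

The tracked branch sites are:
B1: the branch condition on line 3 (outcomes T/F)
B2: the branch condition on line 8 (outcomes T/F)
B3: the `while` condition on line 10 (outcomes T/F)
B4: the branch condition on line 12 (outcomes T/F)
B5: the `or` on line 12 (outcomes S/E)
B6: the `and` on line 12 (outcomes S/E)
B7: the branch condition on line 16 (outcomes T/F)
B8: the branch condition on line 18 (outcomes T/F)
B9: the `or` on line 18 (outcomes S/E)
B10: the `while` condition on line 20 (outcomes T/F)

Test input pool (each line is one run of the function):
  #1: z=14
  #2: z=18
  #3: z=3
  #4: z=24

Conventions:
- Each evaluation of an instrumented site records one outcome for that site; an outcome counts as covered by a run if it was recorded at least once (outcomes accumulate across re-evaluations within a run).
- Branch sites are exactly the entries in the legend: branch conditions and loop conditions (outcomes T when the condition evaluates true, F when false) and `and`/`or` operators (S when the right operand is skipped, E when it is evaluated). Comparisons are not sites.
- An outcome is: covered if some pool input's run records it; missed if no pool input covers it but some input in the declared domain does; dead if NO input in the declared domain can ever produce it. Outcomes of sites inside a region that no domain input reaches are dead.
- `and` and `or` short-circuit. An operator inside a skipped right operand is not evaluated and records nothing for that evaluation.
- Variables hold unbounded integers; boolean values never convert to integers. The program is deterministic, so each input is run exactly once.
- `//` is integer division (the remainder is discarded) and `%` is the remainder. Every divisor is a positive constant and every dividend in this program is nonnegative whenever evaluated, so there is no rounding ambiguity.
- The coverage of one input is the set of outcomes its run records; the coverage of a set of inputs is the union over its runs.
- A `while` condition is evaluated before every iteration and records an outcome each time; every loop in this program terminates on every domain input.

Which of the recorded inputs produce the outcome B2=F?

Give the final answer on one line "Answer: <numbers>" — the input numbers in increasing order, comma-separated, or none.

input #1 (z=14): records B2=F
input #2 (z=18): records B2=F
input #3 (z=3): does not record B2=F
input #4 (z=24): records B2=F

Answer: 1, 2, 4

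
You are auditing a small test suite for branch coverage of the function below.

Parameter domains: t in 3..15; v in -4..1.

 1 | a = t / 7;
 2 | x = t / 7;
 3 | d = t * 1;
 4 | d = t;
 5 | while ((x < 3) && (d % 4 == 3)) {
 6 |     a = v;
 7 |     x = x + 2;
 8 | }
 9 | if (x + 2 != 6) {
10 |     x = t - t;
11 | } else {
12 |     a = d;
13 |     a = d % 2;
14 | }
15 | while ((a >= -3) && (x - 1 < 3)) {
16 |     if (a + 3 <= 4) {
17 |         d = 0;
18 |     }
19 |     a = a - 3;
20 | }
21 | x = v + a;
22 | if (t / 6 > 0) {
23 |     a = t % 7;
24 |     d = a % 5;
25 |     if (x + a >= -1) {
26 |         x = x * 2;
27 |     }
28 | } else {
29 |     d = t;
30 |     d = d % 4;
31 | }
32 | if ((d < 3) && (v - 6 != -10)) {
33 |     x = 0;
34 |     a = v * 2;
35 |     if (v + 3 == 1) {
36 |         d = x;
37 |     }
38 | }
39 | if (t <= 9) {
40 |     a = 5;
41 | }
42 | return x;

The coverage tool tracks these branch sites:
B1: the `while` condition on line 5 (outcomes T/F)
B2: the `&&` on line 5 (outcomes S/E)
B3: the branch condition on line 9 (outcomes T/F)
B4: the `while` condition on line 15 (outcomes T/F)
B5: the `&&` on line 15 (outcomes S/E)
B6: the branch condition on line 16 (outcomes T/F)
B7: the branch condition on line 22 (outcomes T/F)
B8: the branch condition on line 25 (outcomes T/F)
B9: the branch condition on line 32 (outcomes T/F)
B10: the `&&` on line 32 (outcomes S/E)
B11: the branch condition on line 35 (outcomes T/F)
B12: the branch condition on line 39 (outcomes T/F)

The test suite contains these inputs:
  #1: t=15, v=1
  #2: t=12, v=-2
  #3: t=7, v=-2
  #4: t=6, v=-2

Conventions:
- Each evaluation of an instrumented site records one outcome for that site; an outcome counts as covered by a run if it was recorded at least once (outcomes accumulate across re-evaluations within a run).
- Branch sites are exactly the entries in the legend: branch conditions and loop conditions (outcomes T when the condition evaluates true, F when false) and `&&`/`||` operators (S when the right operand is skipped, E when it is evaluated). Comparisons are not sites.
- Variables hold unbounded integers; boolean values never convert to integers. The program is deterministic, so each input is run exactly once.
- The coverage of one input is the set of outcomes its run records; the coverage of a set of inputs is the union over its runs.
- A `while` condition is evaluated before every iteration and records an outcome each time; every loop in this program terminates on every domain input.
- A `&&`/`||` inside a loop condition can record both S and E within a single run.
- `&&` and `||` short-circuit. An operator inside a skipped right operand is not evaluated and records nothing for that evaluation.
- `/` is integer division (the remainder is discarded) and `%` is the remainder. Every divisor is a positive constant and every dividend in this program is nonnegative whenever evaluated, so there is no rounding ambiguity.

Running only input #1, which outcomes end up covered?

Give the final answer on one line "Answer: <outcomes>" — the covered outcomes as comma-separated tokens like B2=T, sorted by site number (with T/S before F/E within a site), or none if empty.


Simulating input #1 (t=15, v=1) step by step:
  B2->E, B1->T, B2->S, B1->F, B3->F, B5->E, B4->F, B7->T, B8->T, B10->E
  B9->T, B11->F, B12->F
distinct outcomes covered: B1=T, B1=F, B2=S, B2=E, B3=F, B4=F, B5=E, B7=T, B8=T, B9=T, B10=E, B11=F, B12=F
Answer: B1=T, B1=F, B2=S, B2=E, B3=F, B4=F, B5=E, B7=T, B8=T, B9=T, B10=E, B11=F, B12=F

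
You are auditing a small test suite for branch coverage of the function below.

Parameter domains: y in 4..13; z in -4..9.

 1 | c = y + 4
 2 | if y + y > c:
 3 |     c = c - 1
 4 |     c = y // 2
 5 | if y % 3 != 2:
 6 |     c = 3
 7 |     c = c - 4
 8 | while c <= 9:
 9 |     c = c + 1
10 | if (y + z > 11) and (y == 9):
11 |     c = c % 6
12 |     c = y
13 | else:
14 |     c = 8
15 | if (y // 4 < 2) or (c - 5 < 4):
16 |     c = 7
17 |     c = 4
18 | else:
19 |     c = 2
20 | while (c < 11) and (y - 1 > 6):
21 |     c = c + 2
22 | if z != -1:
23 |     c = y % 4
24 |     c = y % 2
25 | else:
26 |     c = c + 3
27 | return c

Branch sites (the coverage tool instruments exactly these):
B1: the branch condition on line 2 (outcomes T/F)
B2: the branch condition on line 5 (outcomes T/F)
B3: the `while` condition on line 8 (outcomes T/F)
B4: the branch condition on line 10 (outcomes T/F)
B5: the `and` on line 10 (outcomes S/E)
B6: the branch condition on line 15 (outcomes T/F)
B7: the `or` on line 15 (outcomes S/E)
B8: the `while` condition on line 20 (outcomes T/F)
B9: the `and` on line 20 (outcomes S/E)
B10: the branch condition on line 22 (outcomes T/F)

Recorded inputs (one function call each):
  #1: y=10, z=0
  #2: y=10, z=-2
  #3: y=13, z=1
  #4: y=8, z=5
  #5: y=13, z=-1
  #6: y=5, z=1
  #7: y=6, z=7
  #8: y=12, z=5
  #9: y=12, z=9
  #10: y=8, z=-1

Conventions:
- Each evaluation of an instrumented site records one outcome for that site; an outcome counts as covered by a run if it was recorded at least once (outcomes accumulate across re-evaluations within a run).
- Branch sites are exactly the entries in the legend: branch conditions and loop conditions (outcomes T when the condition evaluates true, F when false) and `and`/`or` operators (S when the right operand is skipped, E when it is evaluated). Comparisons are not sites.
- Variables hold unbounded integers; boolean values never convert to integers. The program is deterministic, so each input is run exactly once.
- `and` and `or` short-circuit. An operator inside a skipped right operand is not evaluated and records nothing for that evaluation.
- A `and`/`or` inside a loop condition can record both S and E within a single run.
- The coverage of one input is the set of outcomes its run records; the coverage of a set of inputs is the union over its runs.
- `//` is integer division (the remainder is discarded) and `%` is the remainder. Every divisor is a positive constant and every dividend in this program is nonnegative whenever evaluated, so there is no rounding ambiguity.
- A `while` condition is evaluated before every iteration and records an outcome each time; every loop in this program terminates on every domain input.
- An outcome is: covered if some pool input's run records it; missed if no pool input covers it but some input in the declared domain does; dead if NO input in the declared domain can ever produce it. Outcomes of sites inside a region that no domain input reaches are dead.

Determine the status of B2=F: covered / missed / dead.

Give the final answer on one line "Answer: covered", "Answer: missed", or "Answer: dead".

B2=F is recorded by pool input(s) 4, 6, 10 -> covered

Answer: covered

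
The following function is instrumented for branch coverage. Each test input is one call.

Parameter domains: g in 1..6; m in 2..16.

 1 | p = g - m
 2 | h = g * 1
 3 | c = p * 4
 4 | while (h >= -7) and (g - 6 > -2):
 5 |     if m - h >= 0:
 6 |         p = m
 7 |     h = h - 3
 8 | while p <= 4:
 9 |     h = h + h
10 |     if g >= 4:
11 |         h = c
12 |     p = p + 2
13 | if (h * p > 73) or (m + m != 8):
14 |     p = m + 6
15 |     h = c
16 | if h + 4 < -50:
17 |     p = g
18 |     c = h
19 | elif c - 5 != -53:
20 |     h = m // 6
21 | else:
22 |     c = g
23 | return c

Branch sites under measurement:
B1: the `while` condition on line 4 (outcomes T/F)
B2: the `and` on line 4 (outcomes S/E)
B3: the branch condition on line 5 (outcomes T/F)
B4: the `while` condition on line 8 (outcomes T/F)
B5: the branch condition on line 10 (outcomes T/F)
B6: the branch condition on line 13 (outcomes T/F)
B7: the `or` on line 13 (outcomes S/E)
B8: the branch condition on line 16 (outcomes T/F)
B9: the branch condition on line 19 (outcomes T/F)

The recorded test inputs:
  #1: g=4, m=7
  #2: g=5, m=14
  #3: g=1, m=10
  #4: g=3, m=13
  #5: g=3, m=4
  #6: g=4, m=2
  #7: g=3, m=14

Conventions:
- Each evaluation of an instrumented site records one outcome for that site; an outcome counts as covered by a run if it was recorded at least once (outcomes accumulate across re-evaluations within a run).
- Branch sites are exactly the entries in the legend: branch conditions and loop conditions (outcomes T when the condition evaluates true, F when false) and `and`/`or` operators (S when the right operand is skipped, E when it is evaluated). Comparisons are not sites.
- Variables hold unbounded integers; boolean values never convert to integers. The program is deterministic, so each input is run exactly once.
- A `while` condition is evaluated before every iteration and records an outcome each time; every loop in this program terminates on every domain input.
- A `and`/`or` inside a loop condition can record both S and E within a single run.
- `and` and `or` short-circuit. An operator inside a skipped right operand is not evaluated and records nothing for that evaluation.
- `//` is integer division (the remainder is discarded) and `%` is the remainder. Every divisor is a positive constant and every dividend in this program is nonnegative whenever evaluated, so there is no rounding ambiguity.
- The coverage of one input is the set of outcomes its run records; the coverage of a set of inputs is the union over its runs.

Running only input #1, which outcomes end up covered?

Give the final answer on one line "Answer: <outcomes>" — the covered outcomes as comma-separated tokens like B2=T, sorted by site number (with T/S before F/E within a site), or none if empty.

Running input #1 (g=4, m=7), event by event:
  B2->E, B1->F, B4->T, B5->T, B4->T, B5->T, B4->T, B5->T, B4->T, B5->T
  B4->F, B7->E, B6->T, B8->F, B9->T
as a set, this run covers: B1=F, B2=E, B4=T, B4=F, B5=T, B6=T, B7=E, B8=F, B9=T

Answer: B1=F, B2=E, B4=T, B4=F, B5=T, B6=T, B7=E, B8=F, B9=T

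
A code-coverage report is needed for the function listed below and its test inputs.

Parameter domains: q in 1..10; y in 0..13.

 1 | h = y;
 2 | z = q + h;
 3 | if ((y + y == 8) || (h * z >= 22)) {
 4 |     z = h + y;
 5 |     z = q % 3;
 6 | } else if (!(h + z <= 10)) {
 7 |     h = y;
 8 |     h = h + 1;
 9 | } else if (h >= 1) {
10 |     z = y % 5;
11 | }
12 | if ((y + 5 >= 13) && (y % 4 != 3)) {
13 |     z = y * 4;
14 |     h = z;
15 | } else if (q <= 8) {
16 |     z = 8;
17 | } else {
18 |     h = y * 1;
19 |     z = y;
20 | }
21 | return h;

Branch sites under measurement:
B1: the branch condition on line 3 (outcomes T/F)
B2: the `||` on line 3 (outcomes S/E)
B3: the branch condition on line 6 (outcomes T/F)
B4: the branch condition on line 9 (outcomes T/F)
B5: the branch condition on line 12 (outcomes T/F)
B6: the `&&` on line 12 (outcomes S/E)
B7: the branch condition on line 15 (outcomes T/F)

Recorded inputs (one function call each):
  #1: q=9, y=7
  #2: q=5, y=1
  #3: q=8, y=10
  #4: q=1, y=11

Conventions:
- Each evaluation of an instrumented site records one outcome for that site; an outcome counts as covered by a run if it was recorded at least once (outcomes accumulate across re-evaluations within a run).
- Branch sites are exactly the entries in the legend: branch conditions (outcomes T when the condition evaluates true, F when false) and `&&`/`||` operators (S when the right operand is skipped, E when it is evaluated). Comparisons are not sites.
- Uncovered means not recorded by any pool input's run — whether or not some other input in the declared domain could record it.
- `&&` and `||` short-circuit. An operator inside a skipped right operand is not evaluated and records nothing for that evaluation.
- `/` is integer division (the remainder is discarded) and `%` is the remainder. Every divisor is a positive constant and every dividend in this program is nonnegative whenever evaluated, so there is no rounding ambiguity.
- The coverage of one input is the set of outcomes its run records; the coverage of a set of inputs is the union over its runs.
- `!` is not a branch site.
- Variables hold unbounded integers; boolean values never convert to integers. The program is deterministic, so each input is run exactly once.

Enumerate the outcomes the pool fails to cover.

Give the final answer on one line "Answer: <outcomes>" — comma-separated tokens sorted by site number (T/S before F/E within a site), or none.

input #1 (q=9, y=7): events B2->E, B1->T, B6->S, B5->F, B7->F; covers B1=T, B2=E, B5=F, B6=S, B7=F
input #2 (q=5, y=1): events B2->E, B1->F, B3->F, B4->T, B6->S, B5->F, B7->T; covers B1=F, B2=E, B3=F, B4=T, B5=F, B6=S, B7=T
input #3 (q=8, y=10): events B2->E, B1->T, B6->E, B5->T; covers B1=T, B2=E, B5=T, B6=E
input #4 (q=1, y=11): events B2->E, B1->T, B6->E, B5->F, B7->T; covers B1=T, B2=E, B5=F, B6=E, B7=T
union over the pool: B1=T, B1=F, B2=E, B3=F, B4=T, B5=T, B5=F, B6=S, B6=E, B7=T, B7=F
uncovered (3 of 14): B2=S, B3=T, B4=F

Answer: B2=S, B3=T, B4=F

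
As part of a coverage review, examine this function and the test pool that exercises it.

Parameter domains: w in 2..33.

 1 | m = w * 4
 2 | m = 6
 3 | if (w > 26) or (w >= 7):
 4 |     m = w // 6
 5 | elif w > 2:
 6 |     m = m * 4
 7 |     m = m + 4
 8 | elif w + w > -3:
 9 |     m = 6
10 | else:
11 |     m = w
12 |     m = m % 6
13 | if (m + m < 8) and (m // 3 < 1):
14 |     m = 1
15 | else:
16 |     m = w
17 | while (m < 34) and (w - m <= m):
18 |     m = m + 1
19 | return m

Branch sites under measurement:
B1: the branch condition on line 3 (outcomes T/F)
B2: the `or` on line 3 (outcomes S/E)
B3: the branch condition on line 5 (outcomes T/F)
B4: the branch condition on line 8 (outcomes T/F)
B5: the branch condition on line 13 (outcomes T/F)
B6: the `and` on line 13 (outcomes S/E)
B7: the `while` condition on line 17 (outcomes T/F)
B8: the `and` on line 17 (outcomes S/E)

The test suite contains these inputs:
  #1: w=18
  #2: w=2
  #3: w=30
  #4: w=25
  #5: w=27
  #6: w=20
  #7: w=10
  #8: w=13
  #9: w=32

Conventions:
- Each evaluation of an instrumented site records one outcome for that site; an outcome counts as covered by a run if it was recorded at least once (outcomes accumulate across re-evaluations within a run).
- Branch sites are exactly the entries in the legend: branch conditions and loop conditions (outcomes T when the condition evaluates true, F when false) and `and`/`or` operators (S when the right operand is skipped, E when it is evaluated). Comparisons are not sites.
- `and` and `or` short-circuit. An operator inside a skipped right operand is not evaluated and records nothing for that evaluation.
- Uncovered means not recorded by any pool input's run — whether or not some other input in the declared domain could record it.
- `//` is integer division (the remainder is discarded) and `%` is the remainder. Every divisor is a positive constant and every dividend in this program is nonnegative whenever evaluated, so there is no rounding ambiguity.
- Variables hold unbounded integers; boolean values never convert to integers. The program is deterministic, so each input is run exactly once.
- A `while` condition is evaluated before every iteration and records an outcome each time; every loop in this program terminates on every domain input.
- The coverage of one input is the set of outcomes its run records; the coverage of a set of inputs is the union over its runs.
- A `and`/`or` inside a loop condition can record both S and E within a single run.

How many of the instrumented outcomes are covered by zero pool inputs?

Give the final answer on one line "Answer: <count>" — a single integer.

run #1 (w=18) records B1=T, B2=E, B5=F, B6=E, B7=T, B7=F, B8=S, B8=E
run #2 (w=2) records B1=F, B2=E, B3=F, B4=T, B5=F, B6=S, B7=T, B7=F, B8=S, B8=E
run #3 (w=30) records B1=T, B2=S, B5=F, B6=S, B7=T, B7=F, B8=S, B8=E
run #4 (w=25) records B1=T, B2=E, B5=F, B6=S, B7=T, B7=F, B8=S, B8=E
run #5 (w=27) records B1=T, B2=S, B5=F, B6=S, B7=T, B7=F, B8=S, B8=E
run #6 (w=20) records B1=T, B2=E, B5=F, B6=E, B7=T, B7=F, B8=S, B8=E
run #7 (w=10) records B1=T, B2=E, B5=T, B6=E, B7=F, B8=E
run #8 (w=13) records B1=T, B2=E, B5=T, B6=E, B7=F, B8=E
run #9 (w=32) records B1=T, B2=S, B5=F, B6=S, B7=T, B7=F, B8=S, B8=E
union over the pool: B1=T, B1=F, B2=S, B2=E, B3=F, B4=T, B5=T, B5=F, B6=S, B6=E, B7=T, B7=F, B8=S, B8=E
uncovered (2 of 16): B3=T, B4=F

Answer: 2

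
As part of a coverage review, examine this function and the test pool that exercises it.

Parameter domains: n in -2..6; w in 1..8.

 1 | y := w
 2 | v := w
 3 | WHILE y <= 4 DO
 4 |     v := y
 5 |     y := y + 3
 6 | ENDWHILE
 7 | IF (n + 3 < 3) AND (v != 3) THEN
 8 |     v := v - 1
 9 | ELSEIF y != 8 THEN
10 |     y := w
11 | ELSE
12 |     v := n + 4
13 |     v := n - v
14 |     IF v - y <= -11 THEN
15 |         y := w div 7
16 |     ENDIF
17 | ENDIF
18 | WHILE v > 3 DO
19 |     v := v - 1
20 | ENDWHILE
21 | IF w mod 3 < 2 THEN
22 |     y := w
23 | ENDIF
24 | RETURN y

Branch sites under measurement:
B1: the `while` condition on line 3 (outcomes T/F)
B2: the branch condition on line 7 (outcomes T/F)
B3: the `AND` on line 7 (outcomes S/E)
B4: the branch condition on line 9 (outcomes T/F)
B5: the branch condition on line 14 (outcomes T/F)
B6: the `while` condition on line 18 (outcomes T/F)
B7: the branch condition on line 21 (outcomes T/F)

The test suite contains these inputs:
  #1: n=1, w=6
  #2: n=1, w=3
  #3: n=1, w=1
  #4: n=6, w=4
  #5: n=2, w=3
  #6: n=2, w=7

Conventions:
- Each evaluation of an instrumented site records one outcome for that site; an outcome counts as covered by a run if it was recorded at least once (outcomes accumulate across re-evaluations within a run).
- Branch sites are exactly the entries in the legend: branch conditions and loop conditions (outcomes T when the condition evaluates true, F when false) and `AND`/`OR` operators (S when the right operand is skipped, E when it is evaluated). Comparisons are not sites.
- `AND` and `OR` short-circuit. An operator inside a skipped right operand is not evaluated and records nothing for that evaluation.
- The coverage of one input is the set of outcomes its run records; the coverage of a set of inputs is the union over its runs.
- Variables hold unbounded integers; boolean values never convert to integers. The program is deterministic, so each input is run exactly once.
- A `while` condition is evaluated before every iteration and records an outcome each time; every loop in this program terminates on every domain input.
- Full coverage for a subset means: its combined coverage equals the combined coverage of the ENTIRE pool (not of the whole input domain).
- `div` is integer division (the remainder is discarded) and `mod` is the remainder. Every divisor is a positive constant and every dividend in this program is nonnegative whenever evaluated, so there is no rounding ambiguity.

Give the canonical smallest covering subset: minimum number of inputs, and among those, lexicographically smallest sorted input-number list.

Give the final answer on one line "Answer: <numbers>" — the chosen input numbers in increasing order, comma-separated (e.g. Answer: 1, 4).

run #1 (n=1, w=6) runs B1->F, B3->S, B2->F, B4->T, B6->T, B6->T, B6->T, B6->F, B7->T; records B1=F, B2=F, B3=S, B4=T, B6=T, B6=F, B7=T
run #2 (n=1, w=3) runs B1->T, B1->F, B3->S, B2->F, B4->T, B6->F, B7->T; records B1=T, B1=F, B2=F, B3=S, B4=T, B6=F, B7=T
run #3 (n=1, w=1) runs B1->T, B1->T, B1->F, B3->S, B2->F, B4->T, B6->T, B6->F, B7->T; records B1=T, B1=F, B2=F, B3=S, B4=T, B6=T, B6=F, B7=T
run #4 (n=6, w=4) runs B1->T, B1->F, B3->S, B2->F, B4->T, B6->T, B6->F, B7->T; records B1=T, B1=F, B2=F, B3=S, B4=T, B6=T, B6=F, B7=T
run #5 (n=2, w=3) runs B1->T, B1->F, B3->S, B2->F, B4->T, B6->F, B7->T; records B1=T, B1=F, B2=F, B3=S, B4=T, B6=F, B7=T
run #6 (n=2, w=7) runs B1->F, B3->S, B2->F, B4->T, B6->T, B6->T, B6->T, B6->T, B6->F, B7->T; records B1=F, B2=F, B3=S, B4=T, B6=T, B6=F, B7=T
pool-wide coverage (8 outcomes): B1=T, B1=F, B2=F, B3=S, B4=T, B6=T, B6=F, B7=T
the canonical winner is {3}: size 1, full 8-outcome coverage, earliest index list among size-1 covers

Answer: 3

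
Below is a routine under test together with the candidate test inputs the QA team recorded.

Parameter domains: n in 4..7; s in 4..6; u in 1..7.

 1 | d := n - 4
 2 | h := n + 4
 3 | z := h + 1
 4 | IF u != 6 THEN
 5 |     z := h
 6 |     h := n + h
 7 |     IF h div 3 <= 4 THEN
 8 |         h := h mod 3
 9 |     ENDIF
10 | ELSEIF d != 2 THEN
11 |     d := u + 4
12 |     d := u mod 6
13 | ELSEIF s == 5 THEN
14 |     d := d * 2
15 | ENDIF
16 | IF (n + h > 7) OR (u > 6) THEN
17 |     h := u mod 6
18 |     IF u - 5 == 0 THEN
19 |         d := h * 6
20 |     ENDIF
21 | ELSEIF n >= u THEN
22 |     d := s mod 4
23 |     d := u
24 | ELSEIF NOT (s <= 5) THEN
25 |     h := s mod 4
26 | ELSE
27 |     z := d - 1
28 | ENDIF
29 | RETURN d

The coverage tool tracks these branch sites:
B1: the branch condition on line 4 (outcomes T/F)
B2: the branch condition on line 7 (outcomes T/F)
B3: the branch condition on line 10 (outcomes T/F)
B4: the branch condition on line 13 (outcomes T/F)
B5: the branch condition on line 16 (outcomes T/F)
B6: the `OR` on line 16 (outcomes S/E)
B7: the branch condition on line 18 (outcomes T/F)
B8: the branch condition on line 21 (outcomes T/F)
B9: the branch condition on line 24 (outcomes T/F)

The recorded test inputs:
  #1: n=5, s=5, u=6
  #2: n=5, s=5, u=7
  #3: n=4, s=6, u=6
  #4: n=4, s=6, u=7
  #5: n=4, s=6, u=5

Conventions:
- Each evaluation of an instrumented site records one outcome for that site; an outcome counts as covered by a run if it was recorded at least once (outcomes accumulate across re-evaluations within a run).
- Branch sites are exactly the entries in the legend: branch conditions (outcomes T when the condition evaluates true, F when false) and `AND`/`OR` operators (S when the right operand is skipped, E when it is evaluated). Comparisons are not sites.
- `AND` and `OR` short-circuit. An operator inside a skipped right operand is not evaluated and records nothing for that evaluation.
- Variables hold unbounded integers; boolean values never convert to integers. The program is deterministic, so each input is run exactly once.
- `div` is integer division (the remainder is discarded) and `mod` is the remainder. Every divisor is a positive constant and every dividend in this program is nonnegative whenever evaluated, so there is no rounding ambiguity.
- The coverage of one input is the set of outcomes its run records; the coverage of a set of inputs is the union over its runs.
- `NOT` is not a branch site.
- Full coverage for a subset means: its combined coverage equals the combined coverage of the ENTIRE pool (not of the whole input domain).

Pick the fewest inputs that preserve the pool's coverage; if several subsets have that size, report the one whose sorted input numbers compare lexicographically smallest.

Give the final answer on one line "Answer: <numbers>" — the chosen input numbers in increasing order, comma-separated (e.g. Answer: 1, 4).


input #1 (n=5, s=5, u=6): events B1->F, B3->T, B6->S, B5->T, B7->F; covers B1=F, B3=T, B5=T, B6=S, B7=F
input #2 (n=5, s=5, u=7): events B1->T, B2->T, B6->E, B5->T, B7->F; covers B1=T, B2=T, B5=T, B6=E, B7=F
input #3 (n=4, s=6, u=6): events B1->F, B3->T, B6->S, B5->T, B7->F; covers B1=F, B3=T, B5=T, B6=S, B7=F
input #4 (n=4, s=6, u=7): events B1->T, B2->T, B6->E, B5->T, B7->F; covers B1=T, B2=T, B5=T, B6=E, B7=F
input #5 (n=4, s=6, u=5): events B1->T, B2->T, B6->E, B5->F, B8->F, B9->T; covers B1=T, B2=T, B5=F, B6=E, B8=F, B9=T
the full pool covers 11 outcomes: B1=T, B1=F, B2=T, B3=T, B5=T, B5=F, B6=S, B6=E, B7=F, B8=F, B9=T
size 1 is not enough: best union over all size-1 subsets is 6/11
size 2: inputs {1, 5} cover all 11 outcomes, and no lexicographically smaller subset of this size does
Answer: 1, 5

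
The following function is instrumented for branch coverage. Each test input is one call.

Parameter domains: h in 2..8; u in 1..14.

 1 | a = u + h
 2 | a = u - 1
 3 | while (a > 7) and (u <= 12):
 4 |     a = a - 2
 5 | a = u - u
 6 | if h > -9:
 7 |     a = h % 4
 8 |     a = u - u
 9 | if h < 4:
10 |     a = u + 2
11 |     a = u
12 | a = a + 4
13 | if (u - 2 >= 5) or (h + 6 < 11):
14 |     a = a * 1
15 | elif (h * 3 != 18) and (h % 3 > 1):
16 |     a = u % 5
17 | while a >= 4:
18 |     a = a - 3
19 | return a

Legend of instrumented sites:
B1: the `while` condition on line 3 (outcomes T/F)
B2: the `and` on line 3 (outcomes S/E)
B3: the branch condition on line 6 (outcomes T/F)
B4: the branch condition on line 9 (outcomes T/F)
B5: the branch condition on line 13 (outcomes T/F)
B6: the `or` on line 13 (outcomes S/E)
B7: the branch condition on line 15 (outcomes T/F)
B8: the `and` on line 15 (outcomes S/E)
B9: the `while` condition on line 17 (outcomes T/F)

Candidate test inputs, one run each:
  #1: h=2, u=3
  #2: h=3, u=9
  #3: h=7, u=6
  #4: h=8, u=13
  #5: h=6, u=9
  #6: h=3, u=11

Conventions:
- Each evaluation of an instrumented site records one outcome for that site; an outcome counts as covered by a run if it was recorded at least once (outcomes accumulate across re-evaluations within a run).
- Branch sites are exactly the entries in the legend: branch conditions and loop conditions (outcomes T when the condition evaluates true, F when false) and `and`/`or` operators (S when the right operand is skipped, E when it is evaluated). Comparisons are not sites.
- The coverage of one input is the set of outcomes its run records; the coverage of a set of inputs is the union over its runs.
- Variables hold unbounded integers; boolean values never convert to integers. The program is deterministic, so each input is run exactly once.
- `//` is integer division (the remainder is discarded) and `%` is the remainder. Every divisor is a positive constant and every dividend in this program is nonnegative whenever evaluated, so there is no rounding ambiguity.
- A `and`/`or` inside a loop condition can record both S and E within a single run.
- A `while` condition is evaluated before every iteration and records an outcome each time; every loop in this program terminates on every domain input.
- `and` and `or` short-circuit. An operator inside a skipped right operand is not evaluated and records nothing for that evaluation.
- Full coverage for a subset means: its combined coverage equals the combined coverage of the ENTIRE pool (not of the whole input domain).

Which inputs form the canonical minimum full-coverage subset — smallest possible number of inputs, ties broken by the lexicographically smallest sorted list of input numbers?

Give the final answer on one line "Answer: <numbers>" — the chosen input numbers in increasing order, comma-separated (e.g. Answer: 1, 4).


test 1 (h=2, u=3) fires B2->S, B1->F, B3->T, B4->T, B6->E, B5->T, B9->T, B9->T, B9->F; hits B1=F, B2=S, B3=T, B4=T, B5=T, B6=E, B9=T, B9=F
test 2 (h=3, u=9) fires B2->E, B1->T, B2->S, B1->F, B3->T, B4->T, B6->S, B5->T, B9->T, B9->T, B9->T, B9->T, B9->F; hits B1=T, B1=F, B2=S, B2=E, B3=T, B4=T, B5=T, B6=S, B9=T, B9=F
test 3 (h=7, u=6) fires B2->S, B1->F, B3->T, B4->F, B6->E, B5->F, B8->E, B7->F, B9->T, B9->F; hits B1=F, B2=S, B3=T, B4=F, B5=F, B6=E, B7=F, B8=E, B9=T, B9=F
test 4 (h=8, u=13) fires B2->E, B1->F, B3->T, B4->F, B6->S, B5->T, B9->T, B9->F; hits B1=F, B2=E, B3=T, B4=F, B5=T, B6=S, B9=T, B9=F
test 5 (h=6, u=9) fires B2->E, B1->T, B2->S, B1->F, B3->T, B4->F, B6->S, B5->T, B9->T, B9->F; hits B1=T, B1=F, B2=S, B2=E, B3=T, B4=F, B5=T, B6=S, B9=T, B9=F
test 6 (h=3, u=11) fires B2->E, B1->T, B2->E, B1->T, B2->S, B1->F, B3->T, B4->T, B6->S, B5->T, B9->T, B9->T, B9->T, B9->T, ...; hits B1=T, B1=F, B2=S, B2=E, B3=T, B4=T, B5=T, B6=S, B9=T, B9=F
pool-wide coverage (15 outcomes): B1=T, B1=F, B2=S, B2=E, B3=T, B4=T, B4=F, B5=T, B5=F, B6=S, B6=E, B7=F, B8=E, B9=T, B9=F
every size-1 subset falls short of the 15 outcomes (best: 10/15)
size 2: inputs {2, 3} cover all 15 outcomes, and no lexicographically smaller subset of this size does
Answer: 2, 3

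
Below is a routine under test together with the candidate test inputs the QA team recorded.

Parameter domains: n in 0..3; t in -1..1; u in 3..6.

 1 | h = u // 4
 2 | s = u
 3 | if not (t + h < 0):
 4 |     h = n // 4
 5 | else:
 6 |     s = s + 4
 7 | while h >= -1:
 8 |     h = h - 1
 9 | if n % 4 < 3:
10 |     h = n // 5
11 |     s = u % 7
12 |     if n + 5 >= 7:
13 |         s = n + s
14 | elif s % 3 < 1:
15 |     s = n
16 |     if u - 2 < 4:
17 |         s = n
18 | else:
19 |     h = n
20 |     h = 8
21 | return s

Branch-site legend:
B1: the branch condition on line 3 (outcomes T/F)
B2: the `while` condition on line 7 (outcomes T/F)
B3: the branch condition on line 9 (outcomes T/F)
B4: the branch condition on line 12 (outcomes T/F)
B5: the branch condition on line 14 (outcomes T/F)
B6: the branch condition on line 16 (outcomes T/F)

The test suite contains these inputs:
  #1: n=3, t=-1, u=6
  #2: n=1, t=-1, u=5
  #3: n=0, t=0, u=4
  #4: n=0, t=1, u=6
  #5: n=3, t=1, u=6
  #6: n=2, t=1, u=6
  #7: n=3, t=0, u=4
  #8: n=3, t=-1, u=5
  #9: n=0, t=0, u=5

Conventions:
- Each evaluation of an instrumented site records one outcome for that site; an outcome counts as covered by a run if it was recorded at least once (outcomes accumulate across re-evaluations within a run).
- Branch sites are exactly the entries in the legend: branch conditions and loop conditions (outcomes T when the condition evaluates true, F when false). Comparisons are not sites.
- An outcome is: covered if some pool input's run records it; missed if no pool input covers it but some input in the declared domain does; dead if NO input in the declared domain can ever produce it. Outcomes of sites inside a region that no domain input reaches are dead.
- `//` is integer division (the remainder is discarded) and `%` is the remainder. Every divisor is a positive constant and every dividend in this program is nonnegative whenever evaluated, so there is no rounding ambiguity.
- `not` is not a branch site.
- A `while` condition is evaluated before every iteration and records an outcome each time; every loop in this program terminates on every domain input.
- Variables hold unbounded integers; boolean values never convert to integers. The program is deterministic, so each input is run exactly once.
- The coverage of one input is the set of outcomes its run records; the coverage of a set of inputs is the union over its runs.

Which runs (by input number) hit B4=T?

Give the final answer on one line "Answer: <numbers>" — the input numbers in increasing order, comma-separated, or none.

input #1 (n=3, t=-1, u=6): misses B4=T
input #2 (n=1, t=-1, u=5): misses B4=T
input #3 (n=0, t=0, u=4): misses B4=T
input #4 (n=0, t=1, u=6): misses B4=T
input #5 (n=3, t=1, u=6): misses B4=T
input #6 (n=2, t=1, u=6): covers B4=T
input #7 (n=3, t=0, u=4): misses B4=T
input #8 (n=3, t=-1, u=5): misses B4=T
input #9 (n=0, t=0, u=5): misses B4=T

Answer: 6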